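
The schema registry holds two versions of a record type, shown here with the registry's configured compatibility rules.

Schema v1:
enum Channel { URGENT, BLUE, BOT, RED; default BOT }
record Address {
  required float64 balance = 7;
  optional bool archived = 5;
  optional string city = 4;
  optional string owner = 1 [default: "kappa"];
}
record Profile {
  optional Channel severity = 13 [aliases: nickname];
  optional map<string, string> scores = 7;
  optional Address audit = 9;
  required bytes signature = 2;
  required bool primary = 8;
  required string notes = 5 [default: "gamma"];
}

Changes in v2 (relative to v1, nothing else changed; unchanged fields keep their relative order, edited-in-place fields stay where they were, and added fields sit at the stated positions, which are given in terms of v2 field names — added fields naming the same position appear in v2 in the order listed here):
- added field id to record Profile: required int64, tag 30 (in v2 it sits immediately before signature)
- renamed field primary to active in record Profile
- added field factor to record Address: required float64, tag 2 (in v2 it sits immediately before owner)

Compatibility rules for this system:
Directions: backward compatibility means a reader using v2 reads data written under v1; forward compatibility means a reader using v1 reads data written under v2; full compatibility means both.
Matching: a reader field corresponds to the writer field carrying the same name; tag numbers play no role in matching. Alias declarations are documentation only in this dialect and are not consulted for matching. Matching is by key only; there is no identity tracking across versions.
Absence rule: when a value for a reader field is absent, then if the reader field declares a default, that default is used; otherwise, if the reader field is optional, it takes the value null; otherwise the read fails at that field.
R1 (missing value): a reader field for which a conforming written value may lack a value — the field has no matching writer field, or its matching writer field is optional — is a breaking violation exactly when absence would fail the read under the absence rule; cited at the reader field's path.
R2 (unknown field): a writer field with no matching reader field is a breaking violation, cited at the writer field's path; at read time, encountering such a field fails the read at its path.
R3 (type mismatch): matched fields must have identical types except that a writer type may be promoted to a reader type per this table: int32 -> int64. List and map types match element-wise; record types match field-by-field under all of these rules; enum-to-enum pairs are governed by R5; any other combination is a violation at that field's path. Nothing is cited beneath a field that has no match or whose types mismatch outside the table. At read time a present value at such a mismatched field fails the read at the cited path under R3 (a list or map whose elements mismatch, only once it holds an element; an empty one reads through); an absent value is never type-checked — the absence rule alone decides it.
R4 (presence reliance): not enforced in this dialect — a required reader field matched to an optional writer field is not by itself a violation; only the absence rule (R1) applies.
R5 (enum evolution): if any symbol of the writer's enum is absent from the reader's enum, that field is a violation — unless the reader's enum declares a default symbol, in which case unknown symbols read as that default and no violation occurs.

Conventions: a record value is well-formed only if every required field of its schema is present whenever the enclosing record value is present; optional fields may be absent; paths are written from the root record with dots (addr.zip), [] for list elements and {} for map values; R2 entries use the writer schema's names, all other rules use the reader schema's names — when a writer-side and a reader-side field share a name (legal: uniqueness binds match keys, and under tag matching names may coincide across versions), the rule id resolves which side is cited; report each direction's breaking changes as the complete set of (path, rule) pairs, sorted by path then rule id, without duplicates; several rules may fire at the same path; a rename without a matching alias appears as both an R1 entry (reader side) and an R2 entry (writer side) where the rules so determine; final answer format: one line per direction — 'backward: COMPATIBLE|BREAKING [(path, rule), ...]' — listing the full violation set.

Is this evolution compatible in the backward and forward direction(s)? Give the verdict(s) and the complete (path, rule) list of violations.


the writer's type comes first in each Profile pair
backward pass over Profile, reader schema v2, writer schema v1:
  Channel -> Channel, writer optional: severity aligns to severity
  map<string, string> -> map<string, string>, writer optional: scores aligns to scores
  Address -> Address, writer optional: audit aligns to audit
  id: no writer match
  bytes -> bytes, writer required: signature aligns to signature
  active: no writer match
  string -> string, writer required: notes aligns to notes
  writer primary: unknown to reader
  float64 -> float64, writer required: audit.balance aligns to audit.balance
  bool -> bool, writer optional: audit.archived aligns to audit.archived
  string -> string, writer optional: audit.city aligns to audit.city
  audit.factor: no writer match
  string -> string, writer optional: audit.owner aligns to audit.owner
  rule R1 violated at active
  rule R1 violated at audit.factor
  rule R1 violated at id
  rule R2 violated at primary
  => 4 violation(s): backward is BREAKING for Profile
forward pass over Profile, reader schema v1, writer schema v2:
  Channel -> Channel, writer optional: severity aligns to severity
  map<string, string> -> map<string, string>, writer optional: scores aligns to scores
  Address -> Address, writer optional: audit aligns to audit
  bytes -> bytes, writer required: signature aligns to signature
  primary: no writer match
  string -> string, writer required: notes aligns to notes
  writer id: unknown to reader
  writer active: unknown to reader
  float64 -> float64, writer required: audit.balance aligns to audit.balance
  bool -> bool, writer optional: audit.archived aligns to audit.archived
  string -> string, writer optional: audit.city aligns to audit.city
  string -> string, writer optional: audit.owner aligns to audit.owner
  writer audit.factor: unknown to reader
  rule R2 violated at active
  rule R2 violated at audit.factor
  rule R2 violated at id
  rule R1 violated at primary
  => 4 violation(s): forward is BREAKING for Profile

backward: BREAKING [(active, R1), (audit.factor, R1), (id, R1), (primary, R2)]; forward: BREAKING [(active, R2), (audit.factor, R2), (id, R2), (primary, R1)]


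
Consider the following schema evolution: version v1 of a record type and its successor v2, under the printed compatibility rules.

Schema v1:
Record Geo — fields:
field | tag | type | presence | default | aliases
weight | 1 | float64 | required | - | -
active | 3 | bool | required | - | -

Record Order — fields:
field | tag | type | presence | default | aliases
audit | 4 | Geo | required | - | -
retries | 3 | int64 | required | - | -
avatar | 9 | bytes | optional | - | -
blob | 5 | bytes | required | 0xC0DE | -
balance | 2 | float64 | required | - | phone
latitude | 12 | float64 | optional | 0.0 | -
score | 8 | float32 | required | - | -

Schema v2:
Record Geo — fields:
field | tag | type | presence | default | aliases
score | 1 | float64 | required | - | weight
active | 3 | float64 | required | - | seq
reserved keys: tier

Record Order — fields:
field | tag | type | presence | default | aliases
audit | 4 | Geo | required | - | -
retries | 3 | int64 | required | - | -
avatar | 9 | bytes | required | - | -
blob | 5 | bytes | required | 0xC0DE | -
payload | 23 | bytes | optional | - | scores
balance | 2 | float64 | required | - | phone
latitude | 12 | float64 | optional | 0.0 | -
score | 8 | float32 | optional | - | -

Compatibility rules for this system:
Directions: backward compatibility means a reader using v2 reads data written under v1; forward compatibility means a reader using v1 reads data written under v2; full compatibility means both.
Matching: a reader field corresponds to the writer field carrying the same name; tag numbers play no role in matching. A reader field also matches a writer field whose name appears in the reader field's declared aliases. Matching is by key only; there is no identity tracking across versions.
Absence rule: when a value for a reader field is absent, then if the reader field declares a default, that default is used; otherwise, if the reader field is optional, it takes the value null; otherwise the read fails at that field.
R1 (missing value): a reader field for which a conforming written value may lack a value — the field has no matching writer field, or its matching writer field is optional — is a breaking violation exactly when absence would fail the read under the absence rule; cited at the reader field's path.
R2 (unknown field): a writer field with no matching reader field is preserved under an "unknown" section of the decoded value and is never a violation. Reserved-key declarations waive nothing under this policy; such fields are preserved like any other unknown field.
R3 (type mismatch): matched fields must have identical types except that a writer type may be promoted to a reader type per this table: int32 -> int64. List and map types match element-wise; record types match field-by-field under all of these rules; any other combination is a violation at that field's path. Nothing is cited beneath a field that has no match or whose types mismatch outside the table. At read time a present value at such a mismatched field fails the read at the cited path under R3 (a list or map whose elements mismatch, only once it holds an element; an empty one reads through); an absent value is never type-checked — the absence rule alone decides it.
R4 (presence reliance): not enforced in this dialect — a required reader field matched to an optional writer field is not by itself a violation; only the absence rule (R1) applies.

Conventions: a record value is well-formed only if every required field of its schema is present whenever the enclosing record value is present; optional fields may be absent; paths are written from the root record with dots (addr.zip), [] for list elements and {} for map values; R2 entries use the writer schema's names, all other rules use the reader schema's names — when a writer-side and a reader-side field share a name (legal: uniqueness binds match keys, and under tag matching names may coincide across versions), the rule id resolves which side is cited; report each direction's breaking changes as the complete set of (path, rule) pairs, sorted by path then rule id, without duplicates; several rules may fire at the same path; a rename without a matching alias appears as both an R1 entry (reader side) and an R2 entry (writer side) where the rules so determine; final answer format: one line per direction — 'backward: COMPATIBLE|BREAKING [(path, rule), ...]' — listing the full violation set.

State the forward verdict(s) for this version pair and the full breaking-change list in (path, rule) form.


the writer's type comes first in each Order pair
forward for Order (reader v1, writer v2):
  audit <- audit (Geo -> Geo, writer required)
  retries <- retries (int64 -> int64, writer required)
  avatar <- avatar (bytes -> bytes, writer required)
  blob <- blob (bytes -> bytes, writer required)
  balance <- balance (float64 -> float64, writer required)
  latitude <- latitude (float64 -> float64, writer optional)
  score <- score (float32 -> float32, writer optional)
  writer field payload has no reader counterpart
  audit.weight has no writer counterpart
  audit.active <- audit.active (float64 -> bool, writer required)
  writer field audit.score has no reader counterpart
  R3 fires at audit.active
  R1 fires at audit.weight
  R1 fires at score
  => 3 violation(s): forward is BREAKING for Order
the rest of the Order diff is inert for this question:
  added field payload to record Order: optional bytes, tag 23 (in v2 it sits immediately before balance) -> inert for the asked Order verdict: nothing fires
  field avatar in record Order: optional changed to required -> fires only in the backward direction of Order, which is not asked here

forward: BREAKING [(audit.active, R3), (audit.weight, R1), (score, R1)]


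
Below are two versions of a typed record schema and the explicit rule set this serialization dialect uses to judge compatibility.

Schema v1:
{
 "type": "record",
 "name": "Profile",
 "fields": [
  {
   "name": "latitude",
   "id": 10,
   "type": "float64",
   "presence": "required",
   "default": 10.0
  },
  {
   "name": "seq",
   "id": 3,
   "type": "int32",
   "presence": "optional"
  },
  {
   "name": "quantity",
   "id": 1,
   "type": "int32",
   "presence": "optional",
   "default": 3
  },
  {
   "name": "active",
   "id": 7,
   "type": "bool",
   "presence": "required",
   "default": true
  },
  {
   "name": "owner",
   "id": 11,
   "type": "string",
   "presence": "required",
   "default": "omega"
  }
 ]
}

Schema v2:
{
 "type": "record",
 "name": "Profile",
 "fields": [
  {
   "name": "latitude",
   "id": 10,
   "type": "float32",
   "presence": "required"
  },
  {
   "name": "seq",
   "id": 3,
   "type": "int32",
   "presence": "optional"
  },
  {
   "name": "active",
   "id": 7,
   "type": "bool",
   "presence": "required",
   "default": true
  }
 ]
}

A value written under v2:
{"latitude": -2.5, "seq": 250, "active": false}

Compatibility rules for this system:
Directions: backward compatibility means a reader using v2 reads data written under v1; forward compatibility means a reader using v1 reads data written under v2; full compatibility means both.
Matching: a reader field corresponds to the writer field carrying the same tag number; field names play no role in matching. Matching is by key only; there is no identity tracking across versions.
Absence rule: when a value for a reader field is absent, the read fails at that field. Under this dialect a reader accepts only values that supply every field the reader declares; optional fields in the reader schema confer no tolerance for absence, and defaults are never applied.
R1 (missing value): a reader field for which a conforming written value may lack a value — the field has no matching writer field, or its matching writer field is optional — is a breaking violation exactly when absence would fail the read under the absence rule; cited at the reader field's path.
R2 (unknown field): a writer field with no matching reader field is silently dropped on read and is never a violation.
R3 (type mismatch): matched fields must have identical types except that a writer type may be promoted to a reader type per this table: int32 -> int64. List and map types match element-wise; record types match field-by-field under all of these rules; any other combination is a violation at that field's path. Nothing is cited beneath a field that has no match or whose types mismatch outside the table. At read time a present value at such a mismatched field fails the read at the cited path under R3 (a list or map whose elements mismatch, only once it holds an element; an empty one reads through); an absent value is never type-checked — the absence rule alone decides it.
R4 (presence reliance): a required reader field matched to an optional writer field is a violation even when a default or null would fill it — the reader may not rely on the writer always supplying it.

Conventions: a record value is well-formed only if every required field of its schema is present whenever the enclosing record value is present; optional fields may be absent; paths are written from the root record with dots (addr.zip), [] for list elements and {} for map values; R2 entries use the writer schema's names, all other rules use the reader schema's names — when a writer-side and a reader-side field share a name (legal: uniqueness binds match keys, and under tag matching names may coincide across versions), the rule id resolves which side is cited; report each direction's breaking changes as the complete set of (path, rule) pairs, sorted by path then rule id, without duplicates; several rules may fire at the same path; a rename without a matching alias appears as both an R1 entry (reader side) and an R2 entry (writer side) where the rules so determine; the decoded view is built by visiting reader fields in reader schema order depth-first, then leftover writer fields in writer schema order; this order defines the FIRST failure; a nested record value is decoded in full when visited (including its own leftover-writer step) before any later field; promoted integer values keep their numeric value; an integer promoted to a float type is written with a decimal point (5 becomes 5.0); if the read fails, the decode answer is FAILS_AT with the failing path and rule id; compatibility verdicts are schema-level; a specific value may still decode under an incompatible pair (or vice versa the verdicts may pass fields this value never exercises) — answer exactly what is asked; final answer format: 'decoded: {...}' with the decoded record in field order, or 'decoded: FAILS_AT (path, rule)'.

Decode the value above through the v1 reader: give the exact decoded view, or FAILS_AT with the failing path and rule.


each type pair in Profile: writer, then reader
decoding the Profile value with the v1 reader:
  read fails at latitude under R3
  => FAILS_AT (latitude, R3)
the other Profile changes do not affect what is asked:
  removed field owner from record Profile -> matters for Profile compatibility verdicts, not for this value's decode
  removed field quantity from record Profile -> matters for Profile compatibility verdicts, not for this value's decode

decoded: FAILS_AT (latitude, R3)


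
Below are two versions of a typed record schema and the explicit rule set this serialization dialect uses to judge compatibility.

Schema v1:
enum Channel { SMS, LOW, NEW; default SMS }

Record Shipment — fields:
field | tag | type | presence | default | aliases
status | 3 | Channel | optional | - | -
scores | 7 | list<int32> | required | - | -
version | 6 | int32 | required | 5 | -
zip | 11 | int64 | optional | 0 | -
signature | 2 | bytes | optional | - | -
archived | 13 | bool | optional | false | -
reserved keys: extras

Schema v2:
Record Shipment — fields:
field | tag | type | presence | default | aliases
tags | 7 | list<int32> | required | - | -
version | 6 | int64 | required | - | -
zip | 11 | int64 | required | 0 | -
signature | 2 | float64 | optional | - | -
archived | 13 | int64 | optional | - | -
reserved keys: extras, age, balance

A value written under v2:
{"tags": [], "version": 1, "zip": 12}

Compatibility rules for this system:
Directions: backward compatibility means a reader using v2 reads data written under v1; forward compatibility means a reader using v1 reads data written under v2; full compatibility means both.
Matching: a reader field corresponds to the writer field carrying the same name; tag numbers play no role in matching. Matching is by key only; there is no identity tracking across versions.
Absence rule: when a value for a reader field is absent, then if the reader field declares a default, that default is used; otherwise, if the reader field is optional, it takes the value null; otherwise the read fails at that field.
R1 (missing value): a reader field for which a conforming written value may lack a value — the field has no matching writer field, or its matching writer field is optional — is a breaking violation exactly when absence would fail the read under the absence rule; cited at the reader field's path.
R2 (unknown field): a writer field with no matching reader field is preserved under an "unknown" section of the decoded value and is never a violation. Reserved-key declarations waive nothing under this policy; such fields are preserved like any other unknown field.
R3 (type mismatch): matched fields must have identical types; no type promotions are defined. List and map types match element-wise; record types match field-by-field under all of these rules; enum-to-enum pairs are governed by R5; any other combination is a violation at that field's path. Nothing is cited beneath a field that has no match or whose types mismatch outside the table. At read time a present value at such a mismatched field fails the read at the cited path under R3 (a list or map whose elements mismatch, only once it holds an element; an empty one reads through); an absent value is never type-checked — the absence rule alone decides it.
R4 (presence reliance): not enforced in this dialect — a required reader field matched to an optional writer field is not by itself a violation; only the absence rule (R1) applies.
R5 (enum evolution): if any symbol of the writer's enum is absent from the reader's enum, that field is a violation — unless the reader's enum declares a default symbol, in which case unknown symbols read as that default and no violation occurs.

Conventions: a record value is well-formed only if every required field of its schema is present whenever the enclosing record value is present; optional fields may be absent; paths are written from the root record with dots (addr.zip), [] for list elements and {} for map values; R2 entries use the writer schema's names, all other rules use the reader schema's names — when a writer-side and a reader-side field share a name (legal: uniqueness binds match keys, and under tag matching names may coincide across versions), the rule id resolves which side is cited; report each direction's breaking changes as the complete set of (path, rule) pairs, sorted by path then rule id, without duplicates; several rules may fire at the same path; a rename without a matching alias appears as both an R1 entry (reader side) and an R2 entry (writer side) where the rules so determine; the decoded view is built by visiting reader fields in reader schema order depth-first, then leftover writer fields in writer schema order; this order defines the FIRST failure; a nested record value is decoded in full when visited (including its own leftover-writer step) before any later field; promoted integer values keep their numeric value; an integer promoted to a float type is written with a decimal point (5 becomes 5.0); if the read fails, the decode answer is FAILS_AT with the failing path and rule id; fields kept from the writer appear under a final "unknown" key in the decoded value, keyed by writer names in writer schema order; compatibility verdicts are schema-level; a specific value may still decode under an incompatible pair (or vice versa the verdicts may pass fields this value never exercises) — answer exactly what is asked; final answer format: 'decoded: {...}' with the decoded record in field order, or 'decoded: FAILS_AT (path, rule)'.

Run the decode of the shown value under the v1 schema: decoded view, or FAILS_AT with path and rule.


each type pair in Shipment: writer, then reader
decode (reader v1):
  status := null (not supplied -> null)
  read fails at scores under R1 (no fill)
  => FAILS_AT (scores, R1)
the rest of the Shipment diff is inert for this question:
  field signature in record Shipment: type bytes changed to float64 -> changes Shipment's schema-level verdicts only — the decode of this value is the same
  field version in record Shipment: type int32 changed to int64 (its default is dropped) -> changes Shipment's schema-level verdicts only — the decode of this value is the same
  field archived in record Shipment: type bool changed to int64 (its default is dropped) -> changes Shipment's schema-level verdicts only — the decode of this value is the same
  field zip in record Shipment: optional changed to required -> no rule fires on it and the decoded Shipment view is identical with or without it
  removed field status from record Shipment -> no rule fires on it and the decoded Shipment view is identical with or without it

decoded: FAILS_AT (scores, R1)


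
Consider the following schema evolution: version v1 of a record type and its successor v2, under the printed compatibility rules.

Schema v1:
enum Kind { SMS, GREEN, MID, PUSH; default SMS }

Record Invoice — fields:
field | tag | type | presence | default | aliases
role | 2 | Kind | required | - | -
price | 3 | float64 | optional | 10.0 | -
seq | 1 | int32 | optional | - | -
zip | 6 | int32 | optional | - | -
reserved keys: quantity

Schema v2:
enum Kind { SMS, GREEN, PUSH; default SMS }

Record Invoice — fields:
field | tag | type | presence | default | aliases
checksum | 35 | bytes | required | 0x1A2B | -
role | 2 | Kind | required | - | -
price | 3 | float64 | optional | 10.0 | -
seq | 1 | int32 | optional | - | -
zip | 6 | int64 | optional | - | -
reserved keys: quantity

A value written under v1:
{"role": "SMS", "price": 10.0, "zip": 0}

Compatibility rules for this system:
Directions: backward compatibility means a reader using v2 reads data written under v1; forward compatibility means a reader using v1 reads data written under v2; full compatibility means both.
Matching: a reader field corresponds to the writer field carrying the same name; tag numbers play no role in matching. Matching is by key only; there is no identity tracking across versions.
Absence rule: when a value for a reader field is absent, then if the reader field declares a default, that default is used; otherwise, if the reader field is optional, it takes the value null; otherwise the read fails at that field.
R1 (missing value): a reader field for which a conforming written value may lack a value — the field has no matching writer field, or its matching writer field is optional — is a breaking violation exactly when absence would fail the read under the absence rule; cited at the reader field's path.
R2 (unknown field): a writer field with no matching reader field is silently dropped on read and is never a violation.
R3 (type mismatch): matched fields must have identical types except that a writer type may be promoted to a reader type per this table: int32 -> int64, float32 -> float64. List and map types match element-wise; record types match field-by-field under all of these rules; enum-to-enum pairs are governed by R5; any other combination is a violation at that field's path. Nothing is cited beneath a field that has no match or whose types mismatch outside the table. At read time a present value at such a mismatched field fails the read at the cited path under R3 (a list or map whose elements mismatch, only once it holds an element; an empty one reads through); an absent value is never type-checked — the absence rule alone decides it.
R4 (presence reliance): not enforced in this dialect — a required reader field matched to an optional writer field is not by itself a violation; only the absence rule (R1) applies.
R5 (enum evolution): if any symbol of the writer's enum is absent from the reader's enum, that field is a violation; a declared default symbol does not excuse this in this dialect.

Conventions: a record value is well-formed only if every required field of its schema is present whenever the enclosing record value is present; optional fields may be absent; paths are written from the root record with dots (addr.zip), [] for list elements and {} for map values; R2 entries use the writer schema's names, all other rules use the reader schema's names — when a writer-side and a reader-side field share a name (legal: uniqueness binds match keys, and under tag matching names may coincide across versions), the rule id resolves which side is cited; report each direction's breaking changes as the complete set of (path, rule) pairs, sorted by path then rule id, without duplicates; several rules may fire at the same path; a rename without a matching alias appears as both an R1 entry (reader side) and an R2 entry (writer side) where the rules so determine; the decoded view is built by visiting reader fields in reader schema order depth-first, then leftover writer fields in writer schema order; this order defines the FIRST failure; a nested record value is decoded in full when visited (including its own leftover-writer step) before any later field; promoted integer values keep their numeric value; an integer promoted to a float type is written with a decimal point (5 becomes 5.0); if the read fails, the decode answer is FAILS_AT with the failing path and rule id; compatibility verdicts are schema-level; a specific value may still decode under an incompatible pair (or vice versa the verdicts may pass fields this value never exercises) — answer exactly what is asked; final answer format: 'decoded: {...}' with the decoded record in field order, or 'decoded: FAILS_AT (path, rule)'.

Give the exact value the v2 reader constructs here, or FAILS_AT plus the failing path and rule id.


decoded: {"checksum": 0x1A2B, "role": "SMS", "price": 10.0, "seq": null, "zip": 0}

the writer's type comes first in each Invoice pair
migrating the Invoice value to v2:
  checksum := 0x1A2B (missing; default applied)
  role := "SMS"
  price := 10.0
  seq := null (missing; optional => null)
  zip := 0 (int32 -> int64)
  => decoded: {"checksum": 0x1A2B, "role": "SMS", "price": 10.0, "seq": null, "zip": 0}
checking off the Invoice differences that do not matter here:
  enum Kind (field role in record Invoice): symbol MID removed -> schema-level compatibility only; this Invoice value's decode is unchanged
  field zip in record Invoice: type int32 changed to int64 -> schema-level compatibility only; this Invoice value's decode is unchanged


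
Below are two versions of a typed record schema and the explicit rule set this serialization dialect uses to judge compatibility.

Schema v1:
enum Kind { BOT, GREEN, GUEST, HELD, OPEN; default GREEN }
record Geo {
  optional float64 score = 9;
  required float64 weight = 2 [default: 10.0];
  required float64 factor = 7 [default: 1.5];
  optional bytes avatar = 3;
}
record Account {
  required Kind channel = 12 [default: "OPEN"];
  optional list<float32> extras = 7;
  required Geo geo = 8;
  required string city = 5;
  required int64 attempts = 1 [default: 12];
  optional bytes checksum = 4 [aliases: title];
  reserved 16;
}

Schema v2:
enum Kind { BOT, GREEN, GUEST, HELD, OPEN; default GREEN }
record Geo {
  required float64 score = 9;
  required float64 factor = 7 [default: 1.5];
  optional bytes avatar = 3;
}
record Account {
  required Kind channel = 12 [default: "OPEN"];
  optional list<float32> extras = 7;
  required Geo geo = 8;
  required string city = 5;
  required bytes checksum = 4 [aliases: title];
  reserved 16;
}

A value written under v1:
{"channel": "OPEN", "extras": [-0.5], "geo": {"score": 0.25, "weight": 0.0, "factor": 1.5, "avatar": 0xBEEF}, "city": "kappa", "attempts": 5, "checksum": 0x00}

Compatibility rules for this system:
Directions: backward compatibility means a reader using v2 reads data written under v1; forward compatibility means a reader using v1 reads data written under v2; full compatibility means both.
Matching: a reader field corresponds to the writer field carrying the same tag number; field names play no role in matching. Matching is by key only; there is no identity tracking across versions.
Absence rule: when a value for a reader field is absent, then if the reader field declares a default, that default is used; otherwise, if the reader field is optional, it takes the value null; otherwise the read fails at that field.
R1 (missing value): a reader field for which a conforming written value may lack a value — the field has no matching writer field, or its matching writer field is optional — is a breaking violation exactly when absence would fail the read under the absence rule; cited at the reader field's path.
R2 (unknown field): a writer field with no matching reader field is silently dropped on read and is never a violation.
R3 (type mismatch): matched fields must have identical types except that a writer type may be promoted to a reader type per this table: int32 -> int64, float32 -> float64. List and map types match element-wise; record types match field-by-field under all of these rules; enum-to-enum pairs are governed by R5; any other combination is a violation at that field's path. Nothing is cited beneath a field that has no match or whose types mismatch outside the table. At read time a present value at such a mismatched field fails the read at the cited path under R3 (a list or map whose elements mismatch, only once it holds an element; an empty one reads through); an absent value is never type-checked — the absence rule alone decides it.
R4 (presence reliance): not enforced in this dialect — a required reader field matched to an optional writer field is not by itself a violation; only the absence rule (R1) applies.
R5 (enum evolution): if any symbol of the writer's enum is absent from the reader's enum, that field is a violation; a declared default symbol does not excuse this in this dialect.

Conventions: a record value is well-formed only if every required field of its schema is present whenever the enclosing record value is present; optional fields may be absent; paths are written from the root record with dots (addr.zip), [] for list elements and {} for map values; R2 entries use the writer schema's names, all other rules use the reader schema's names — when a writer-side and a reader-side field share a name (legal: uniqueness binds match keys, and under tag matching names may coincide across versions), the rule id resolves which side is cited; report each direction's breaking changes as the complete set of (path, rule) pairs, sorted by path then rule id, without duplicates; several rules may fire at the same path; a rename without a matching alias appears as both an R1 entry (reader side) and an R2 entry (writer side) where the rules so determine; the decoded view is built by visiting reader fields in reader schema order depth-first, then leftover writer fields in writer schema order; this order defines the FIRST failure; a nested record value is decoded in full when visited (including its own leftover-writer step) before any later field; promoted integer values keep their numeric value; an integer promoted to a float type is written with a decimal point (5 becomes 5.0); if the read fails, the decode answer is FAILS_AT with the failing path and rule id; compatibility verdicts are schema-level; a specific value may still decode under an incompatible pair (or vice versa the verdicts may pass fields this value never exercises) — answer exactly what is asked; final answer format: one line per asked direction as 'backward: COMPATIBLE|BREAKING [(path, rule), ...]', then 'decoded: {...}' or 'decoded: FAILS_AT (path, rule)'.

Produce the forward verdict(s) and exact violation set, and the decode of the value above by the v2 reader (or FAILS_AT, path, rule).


forward: COMPATIBLE []; decoded: {"channel": "OPEN", "extras": [-0.5], "geo": {"score": 0.25, "factor": 1.5, "avatar": 0xBEEF}, "city": "kappa", "checksum": 0x00}

the writer's type comes first in each Account pair
forward analysis of Account with v1 as reader and v2 as writer:
  channel: paired with writer channel (Kind -> Kind; writer required)
  extras: paired with writer extras (list<float32> -> list<float32>; writer optional)
  geo: paired with writer geo (Geo -> Geo; writer required)
  city: paired with writer city (string -> string; writer required)
  attempts has no writer counterpart
  checksum: paired with writer checksum (bytes -> bytes; writer required)
  geo.score: paired with writer geo.score (float64 -> float64; writer required)
  geo.weight has no writer counterpart
  geo.factor: paired with writer geo.factor (float64 -> float64; writer required)
  geo.avatar: paired with writer geo.avatar (bytes -> bytes; writer optional)
  nothing fires on Account: forward is COMPATIBLE
decode (reader v2):
  channel := "OPEN"
  extras := [-0.5]
  geo.score := 0.25
  geo.factor := 1.5
  geo.avatar := 0xBEEF
  writer geo.weight: unknown -> dropped
  city := "kappa"
  checksum := 0x00
  writer attempts: unknown -> dropped
  => decoded: {"channel": "OPEN", "extras": [-0.5], "geo": {"score": 0.25, "factor": 1.5, "avatar": 0xBEEF}, "city": "kappa", "checksum": 0x00}
the other Account changes do not affect what is asked:
  field checksum in record Account: optional changed to required -> affects backward compatibility only, which is not asked
  field score in record Geo: optional changed to required -> affects backward compatibility only, which is not asked


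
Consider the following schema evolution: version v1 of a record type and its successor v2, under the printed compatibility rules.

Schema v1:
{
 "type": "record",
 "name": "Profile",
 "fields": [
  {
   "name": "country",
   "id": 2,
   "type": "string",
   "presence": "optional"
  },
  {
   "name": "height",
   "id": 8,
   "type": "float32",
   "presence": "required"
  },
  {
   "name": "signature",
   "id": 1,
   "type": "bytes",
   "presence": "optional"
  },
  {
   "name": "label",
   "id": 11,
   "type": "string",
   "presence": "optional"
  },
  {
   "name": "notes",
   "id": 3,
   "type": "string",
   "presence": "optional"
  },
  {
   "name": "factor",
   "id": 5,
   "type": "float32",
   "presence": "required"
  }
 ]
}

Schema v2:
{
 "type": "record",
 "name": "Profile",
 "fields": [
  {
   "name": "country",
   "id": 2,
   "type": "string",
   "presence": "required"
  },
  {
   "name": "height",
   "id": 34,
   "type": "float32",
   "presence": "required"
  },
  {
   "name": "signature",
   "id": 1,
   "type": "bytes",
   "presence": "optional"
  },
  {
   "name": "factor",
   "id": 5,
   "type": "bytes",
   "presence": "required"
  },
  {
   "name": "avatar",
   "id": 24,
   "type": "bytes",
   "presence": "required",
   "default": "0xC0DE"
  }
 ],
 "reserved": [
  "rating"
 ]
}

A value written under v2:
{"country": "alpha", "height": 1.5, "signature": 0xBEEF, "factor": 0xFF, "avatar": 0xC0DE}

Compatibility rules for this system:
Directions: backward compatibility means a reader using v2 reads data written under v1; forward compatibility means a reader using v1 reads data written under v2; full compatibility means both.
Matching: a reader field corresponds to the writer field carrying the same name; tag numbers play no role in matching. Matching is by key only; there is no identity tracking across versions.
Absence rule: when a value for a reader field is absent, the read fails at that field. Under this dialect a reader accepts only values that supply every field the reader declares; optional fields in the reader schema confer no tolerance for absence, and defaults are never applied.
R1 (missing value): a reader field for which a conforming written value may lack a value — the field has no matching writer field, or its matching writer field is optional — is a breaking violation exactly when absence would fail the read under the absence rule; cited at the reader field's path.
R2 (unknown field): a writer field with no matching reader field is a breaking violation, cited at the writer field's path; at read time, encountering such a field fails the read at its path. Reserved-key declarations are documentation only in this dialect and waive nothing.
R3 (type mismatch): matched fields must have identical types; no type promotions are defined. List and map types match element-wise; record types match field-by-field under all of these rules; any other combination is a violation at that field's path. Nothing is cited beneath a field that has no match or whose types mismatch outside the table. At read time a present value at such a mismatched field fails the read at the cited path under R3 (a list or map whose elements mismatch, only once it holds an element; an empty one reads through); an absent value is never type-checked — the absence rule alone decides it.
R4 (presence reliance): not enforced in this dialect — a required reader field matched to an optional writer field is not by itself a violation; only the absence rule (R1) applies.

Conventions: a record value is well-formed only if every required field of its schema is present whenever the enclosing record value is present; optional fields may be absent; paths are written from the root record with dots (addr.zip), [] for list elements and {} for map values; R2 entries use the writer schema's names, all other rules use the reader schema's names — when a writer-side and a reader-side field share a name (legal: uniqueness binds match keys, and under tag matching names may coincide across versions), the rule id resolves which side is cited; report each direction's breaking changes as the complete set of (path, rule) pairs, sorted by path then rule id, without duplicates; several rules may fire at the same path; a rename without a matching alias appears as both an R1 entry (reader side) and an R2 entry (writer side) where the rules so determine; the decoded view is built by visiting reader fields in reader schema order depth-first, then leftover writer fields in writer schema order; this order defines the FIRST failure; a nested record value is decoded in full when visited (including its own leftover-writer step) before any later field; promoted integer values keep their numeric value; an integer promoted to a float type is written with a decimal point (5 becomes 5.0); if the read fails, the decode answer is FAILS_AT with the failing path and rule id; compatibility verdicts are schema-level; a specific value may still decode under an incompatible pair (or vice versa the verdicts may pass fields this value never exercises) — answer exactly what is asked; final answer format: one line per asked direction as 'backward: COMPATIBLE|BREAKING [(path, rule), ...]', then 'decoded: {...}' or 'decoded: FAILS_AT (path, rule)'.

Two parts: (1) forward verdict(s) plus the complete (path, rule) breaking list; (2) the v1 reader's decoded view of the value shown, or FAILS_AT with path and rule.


forward: BREAKING [(avatar, R2), (factor, R3), (label, R1), (notes, R1), (signature, R1)]; decoded: FAILS_AT (label, R1)

each type pair in Profile: writer, then reader
forward on Profile — v1 reading data written by v2:
  country: string -> string, writer required; from country
  height: float32 -> float32, writer required; from height
  signature: bytes -> bytes, writer optional; from signature
  label has no writer counterpart
  notes has no writer counterpart
  factor: bytes -> float32, writer required; from factor
  writer field avatar has no reader counterpart
  R2 fires at avatar
  R3 fires at factor
  R1 fires at label
  R1 fires at notes
  R1 fires at signature
  => forward verdict for Profile: BREAKING, 5 violation(s)
decoding the Profile value with the v1 reader:
  country := "alpha"
  height := 1.5
  signature := 0xBEEF
  read fails at label under R1 (no fill)
  => FAILS_AT (label, R1)
remaining Profile differences; none change what is asked:
  field height in record Profile: tag 8 changed to 34 -> triggers nothing under Profile's printed rules — same verdict
  removed field notes from record Profile -> affects backward compatibility only, which is not asked
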